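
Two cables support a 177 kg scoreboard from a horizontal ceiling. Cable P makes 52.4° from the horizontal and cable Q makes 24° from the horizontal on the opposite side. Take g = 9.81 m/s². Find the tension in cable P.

Weight W = 177 × 9.81 = 1736 N acts straight down.
Horizontal: T_P cos 52.4° = T_Q cos 24°  →  T_Q = 0.6679 T_P.
Vertical: T_P sin 52.4° + T_Q sin 24° = 1736.
Substituting the horizontal relation into the vertical equation gives 1.064 T_P = 1736, so T_P = 1632 N.

T_P ≈ 1630 N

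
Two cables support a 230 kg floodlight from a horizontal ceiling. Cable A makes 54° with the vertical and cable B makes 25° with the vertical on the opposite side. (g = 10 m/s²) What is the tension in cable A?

Angles from the horizontal: cable A is 90° − 54° = 36°, cable B is 90° − 25° = 65°.
Weight W = 230 × 10 = 2300 N acts straight down.
Horizontal: T_A cos 36° = T_B cos 65°  →  T_B = 1.914 T_A.
Vertical: T_A sin 36° + T_B sin 65° = 2300.
Substituting the horizontal relation into the vertical equation gives 2.323 T_A = 2300, so T_A = 990.2 N.

T_A ≈ 990 N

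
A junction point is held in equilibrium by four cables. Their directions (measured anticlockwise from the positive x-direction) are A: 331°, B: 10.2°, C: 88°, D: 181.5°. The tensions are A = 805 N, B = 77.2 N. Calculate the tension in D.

Resolve: ΣF_x = 805 cos 331° + 77.2 cos 10.2° + T_C cos 88° + T_D cos 181.5° = 0.
        ΣF_y = 805 sin 331° + 77.2 sin 10.2° + T_C sin 88° + T_D sin 181.5° = 0.
The known terms sum to (780, -376.6) N, so 0.0349 T_C − 0.9997 T_D = -780 and 0.9994 T_C − 0.0262 T_D = 376.6.
Solving simultaneously: T_C = 397.6 N, T_D = 794.2 N.

T_D ≈ 794 N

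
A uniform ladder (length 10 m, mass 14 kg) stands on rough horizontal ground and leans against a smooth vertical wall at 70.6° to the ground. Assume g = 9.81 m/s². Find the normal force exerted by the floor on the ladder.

ΣF_y = 0: N_floor = 14×9.81 = 137.34 N.

N_floor ≈ 137 N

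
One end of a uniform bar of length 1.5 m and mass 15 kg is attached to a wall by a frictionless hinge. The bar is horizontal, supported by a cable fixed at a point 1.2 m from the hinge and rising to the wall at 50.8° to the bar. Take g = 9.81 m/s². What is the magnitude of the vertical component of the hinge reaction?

Take torques about the hinge: T sin 50.8° · 1.2 = 15×9.81×0.75 = 110.36 N·m.
So T = 110.36 / (0.7749 × 1.2) = 118.68 N.
ΣF_y = 0: H_y = (15×9.81) − T sin 50.8° = 147.15 − 91.969 = 55.181 N.

|H_y| ≈ 55.2 N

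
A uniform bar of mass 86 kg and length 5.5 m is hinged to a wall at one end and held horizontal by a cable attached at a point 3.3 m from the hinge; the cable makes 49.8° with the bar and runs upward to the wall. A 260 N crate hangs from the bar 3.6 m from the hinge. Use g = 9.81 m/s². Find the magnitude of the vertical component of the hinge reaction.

Take torques about the hinge: T sin 49.8° · 3.3 = 86×9.81×2.75 + 260×3.6 = 3256.1 N·m.
So T = 3256.1 / (0.7638 × 3.3) = 1291.8 N.
ΣF_y = 0: H_y = (86×9.81 + 260) − T sin 49.8° = 1103.7 − 986.69 = 116.97 N.

|H_y| ≈ 117 N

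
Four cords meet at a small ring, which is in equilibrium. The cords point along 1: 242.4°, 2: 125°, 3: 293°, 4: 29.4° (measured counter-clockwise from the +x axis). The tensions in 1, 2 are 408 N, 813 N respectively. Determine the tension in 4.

Resolve: ΣF_x = 408 cos 242.4° + 813 cos 125° + T_3 cos 293° + T_4 cos 29.4° = 0.
        ΣF_y = 408 sin 242.4° + 813 sin 125° + T_3 sin 293° + T_4 sin 29.4° = 0.
The known terms sum to (-655.3, 304.4) N, so 0.3907 T_3 + 0.8712 T_4 = 655.3 and -0.9205 T_3 + 0.4909 T_4 = -304.4.
Solving simultaneously: T_3 = 590.6 N, T_4 = 487.3 N.

T_4 ≈ 487 N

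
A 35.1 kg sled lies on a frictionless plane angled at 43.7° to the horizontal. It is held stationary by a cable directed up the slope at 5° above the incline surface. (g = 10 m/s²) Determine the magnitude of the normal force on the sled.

Take axes along and perpendicular to the incline. Weight components: W sin 43.7° = 242.5 N down-slope, W cos 43.7° = 253.8 N into the surface.
Along incline: T cos 5° = W sin 43.7° → T = 243.4 N.
Perpendicular: N = W cos 43.7° − T sin 5° = 232.5 N.

N ≈ 233 N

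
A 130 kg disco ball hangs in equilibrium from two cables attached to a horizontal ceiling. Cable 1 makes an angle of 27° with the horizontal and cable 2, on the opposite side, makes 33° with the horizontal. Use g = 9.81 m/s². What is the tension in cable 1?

Weight W = 130 × 9.81 = 1275 N acts straight down.
Horizontal: T_1 cos 27° = T_2 cos 33°  →  T_2 = 1.062 T_1.
Vertical: T_1 sin 27° + T_2 sin 33° = 1275.
Substituting the horizontal relation into the vertical equation gives 1.033 T_1 = 1275, so T_1 = 1235 N.

T_1 ≈ 1240 N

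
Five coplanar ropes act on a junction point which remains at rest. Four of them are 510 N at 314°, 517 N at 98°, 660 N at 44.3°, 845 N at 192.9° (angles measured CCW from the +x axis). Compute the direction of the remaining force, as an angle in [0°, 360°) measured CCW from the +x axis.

θ ≈ 279°

Sum the known components: ΣF_x = -68.99 N, ΣF_y = 417.4 N.
For equilibrium the remaining force must supply (−ΣF_x, −ΣF_y) = (68.99, -417.4) N.
Magnitude = √((68.99)² + (-417.4)²) = 423.1 N; direction = atan2(-417.4, 68.99) = 279.4°.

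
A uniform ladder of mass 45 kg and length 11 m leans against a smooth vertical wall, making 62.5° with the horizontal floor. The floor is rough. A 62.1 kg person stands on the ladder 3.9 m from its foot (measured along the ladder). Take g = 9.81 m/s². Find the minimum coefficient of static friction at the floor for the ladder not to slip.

μ_min ≈ 0.216

ΣF_y = 0: N_floor = 45×9.81 + 62.1×9.81 = 1050.7 N.
Torques about the foot: N_wall · 11 sin 62.5° = 45×9.81×5.5 cos 62.5° + 62.1×9.81×3.9 cos 62.5° → N_wall = 227.34 N.
ΣF_x = 0: f_floor = N_wall = 227.34 N.
μ_min = f_floor / N_floor = 227.34 / 1050.7 = 0.2164.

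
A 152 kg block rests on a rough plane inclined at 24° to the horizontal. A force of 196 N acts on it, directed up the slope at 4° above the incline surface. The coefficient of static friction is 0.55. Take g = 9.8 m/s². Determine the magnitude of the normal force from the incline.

N ≈ 1350 N

Axes along / perpendicular to the incline. W sin 24° = 605.9 N down-slope; W cos 24° = 1361 N into the surface.
Perpendicular: N = W cos 24° − P sin 4° = 1361 − 13.67 = 1347 N.
Along incline: P cos 4° + f = W sin 24° (friction acts up-slope) → f = 605.9 − 195.5 = 410.4 N.
|f| = 410.4 N ≤ μN = 740.9 N, so the block is indeed static.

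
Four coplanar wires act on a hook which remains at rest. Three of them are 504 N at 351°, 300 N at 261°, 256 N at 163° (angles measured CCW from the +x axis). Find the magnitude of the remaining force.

F ≈ 364 N

Sum the known components: ΣF_x = 206.1 N, ΣF_y = -300.3 N.
For equilibrium the remaining force must supply (−ΣF_x, −ΣF_y) = (-206.1, 300.3) N.
Magnitude = √((-206.1)² + (300.3)²) = 364.2 N; direction = atan2(300.3, -206.1) = 124.5°.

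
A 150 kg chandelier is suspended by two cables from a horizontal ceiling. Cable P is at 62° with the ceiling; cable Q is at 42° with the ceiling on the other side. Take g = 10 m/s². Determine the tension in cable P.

T_P ≈ 1150 N

Weight W = 150 × 10 = 1500 N acts straight down.
Horizontal: T_P cos 62° = T_Q cos 42°  →  T_Q = 0.6317 T_P.
Vertical: T_P sin 62° + T_Q sin 42° = 1500.
Substituting the horizontal relation into the vertical equation gives 1.306 T_P = 1500, so T_P = 1149 N.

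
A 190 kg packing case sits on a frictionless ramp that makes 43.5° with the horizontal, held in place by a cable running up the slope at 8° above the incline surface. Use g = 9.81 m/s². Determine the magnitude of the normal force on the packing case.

N ≈ 1170 N

Take axes along and perpendicular to the incline. Weight components: W sin 43.5° = 1283 N down-slope, W cos 43.5° = 1352 N into the surface.
Along incline: T cos 8° = W sin 43.5° → T = 1296 N.
Perpendicular: N = W cos 43.5° − T sin 8° = 1172 N.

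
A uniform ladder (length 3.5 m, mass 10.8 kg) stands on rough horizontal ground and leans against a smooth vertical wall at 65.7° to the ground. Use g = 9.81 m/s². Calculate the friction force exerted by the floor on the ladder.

Torques about the foot: N_wall · 3.5 sin 65.7° = 10.8×9.81×1.75 cos 65.7° → N_wall = 23.919 N.
ΣF_x = 0: f_floor = N_wall = 23.919 N.

f ≈ 23.9 N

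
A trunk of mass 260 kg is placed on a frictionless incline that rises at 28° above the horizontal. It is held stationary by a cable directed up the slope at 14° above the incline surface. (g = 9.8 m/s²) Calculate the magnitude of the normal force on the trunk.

N ≈ 1950 N

Take axes along and perpendicular to the incline. Weight components: W sin 28° = 1196 N down-slope, W cos 28° = 2250 N into the surface.
Along incline: T cos 14° = W sin 28° → T = 1233 N.
Perpendicular: N = W cos 28° − T sin 14° = 1952 N.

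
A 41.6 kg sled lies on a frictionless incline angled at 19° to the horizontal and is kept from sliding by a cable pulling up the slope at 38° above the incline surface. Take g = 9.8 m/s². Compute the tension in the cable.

Take axes along and perpendicular to the incline. Weight components: W sin 19° = 132.7 N down-slope, W cos 19° = 385.5 N into the surface.
Along incline: T cos 38° = W sin 19° → T = 168.4 N.
Perpendicular: N = W cos 19° − T sin 38° = 281.8 N.

T ≈ 168 N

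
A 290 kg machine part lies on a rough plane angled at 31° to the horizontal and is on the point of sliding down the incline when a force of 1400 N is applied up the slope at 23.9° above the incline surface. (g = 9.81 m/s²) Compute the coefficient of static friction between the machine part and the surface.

μ ≈ 0.0990

On the verge of sliding down the incline, friction is at its maximum μN and acts up the slope.
Perpendicular to incline: N = W cos 31° − P sin 23.9° = 2439 − 567.2 = 1871 N.
Along incline: P cos 23.9° + μN = W sin 31° → μ = (W sin 31° − P cos 23.9°) / N = 0.09901.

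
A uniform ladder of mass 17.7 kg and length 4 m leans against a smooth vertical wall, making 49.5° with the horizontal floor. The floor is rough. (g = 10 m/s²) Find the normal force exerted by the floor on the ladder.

N_floor ≈ 177 N

ΣF_y = 0: N_floor = 17.7×10 = 177 N.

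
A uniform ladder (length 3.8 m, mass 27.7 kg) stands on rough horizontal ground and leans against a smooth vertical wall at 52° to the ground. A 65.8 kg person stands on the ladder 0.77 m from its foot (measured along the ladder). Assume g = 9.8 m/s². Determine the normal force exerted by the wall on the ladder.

N_wall ≈ 208 N

Torques about the foot: N_wall · 3.8 sin 52° = 27.7×9.8×1.9 cos 52° + 65.8×9.8×0.77 cos 52° → N_wall = 208.13 N.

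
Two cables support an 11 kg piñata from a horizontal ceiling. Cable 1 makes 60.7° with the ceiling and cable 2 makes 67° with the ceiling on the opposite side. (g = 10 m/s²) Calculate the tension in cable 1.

T_1 ≈ 54.3 N

Weight W = 11 × 10 = 110 N acts straight down.
Horizontal: T_1 cos 60.7° = T_2 cos 67°  →  T_2 = 1.252 T_1.
Vertical: T_1 sin 60.7° + T_2 sin 67° = 110.
Substituting the horizontal relation into the vertical equation gives 2.025 T_1 = 110, so T_1 = 54.32 N.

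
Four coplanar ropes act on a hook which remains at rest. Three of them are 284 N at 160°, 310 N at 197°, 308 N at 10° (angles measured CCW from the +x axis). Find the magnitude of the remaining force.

Sum the known components: ΣF_x = -260 N, ΣF_y = 59.98 N.
For equilibrium the remaining force must supply (−ΣF_x, −ΣF_y) = (260, -59.98) N.
Magnitude = √((260)² + (-59.98)²) = 266.8 N; direction = atan2(-59.98, 260) = 347.0°.

F ≈ 267 N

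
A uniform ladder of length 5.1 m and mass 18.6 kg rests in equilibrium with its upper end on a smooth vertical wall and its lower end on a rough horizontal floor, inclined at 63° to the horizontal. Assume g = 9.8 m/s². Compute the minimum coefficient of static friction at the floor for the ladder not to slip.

ΣF_y = 0: N_floor = 18.6×9.8 = 182.28 N.
Torques about the foot: N_wall · 5.1 sin 63° = 18.6×9.8×2.55 cos 63° → N_wall = 46.438 N.
ΣF_x = 0: f_floor = N_wall = 46.438 N.
μ_min = f_floor / N_floor = 46.438 / 182.28 = 0.2548.

μ_min ≈ 0.255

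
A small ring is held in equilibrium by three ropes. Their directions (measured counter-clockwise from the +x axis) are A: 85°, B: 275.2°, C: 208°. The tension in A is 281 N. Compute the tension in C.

Resolve: ΣF_x = 281 cos 85° + T_B cos 275.2° + T_C cos 208° = 0.
        ΣF_y = 281 sin 85° + T_B sin 275.2° + T_C sin 208° = 0.
The known terms sum to (24.49, 279.9) N, so 0.0906 T_B − 0.8829 T_C = -24.49 and -0.9959 T_B − 0.4695 T_C = -279.9.
Solving simultaneously: T_B = 255.6 N, T_C = 53.98 N.

T_C ≈ 54 N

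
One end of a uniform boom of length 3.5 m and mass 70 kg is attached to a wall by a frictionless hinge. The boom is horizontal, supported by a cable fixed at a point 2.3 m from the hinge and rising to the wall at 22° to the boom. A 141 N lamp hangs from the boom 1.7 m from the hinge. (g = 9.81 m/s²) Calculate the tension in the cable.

Take torques about the hinge: T sin 22° · 2.3 = 70×9.81×1.75 + 141×1.7 = 1441.4 N·m.
So T = 1441.4 / (0.3746 × 2.3) = 1673 N.

T ≈ 1670 N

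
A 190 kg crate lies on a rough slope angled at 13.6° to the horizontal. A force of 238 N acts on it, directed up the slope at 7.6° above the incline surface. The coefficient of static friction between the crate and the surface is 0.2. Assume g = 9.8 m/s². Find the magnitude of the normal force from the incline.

N ≈ 1780 N

Axes along / perpendicular to the incline. W sin 13.6° = 437.8 N down-slope; W cos 13.6° = 1810 N into the surface.
Perpendicular: N = W cos 13.6° − P sin 7.6° = 1810 − 31.48 = 1778 N.
Along incline: P cos 7.6° + f = W sin 13.6° (friction acts up-slope) → f = 437.8 − 235.9 = 201.9 N.
|f| = 201.9 N ≤ μN = 355.7 N, so the crate is indeed static.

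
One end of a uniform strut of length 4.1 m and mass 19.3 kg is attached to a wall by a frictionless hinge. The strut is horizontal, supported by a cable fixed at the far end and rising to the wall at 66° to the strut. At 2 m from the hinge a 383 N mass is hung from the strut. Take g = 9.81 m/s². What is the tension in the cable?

Take torques about the hinge: T sin 66° · 4.1 = 19.3×9.81×2.05 + 383×2 = 1154.1 N·m.
So T = 1154.1 / (0.9135 × 4.1) = 308.14 N.

T ≈ 308 N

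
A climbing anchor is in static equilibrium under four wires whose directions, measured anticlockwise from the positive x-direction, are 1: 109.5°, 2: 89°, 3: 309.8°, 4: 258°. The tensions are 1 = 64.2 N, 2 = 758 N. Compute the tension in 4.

Resolve: ΣF_x = 64.2 cos 109.5° + 758 cos 89° + T_3 cos 309.8° + T_4 cos 258° = 0.
        ΣF_y = 64.2 sin 109.5° + 758 sin 89° + T_3 sin 309.8° + T_4 sin 258° = 0.
The known terms sum to (-8.201, 818.4) N, so 0.6401 T_3 − 0.2079 T_4 = 8.201 and -0.7683 T_3 − 0.9781 T_4 = -818.4.
Solving simultaneously: T_3 = 226.7 N, T_4 = 658.6 N.

T_4 ≈ 659 N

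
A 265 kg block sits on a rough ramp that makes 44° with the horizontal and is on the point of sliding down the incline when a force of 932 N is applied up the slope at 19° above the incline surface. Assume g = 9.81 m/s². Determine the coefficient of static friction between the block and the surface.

μ ≈ 0.590

On the verge of sliding down the incline, friction is at its maximum μN and acts up the slope.
Perpendicular to incline: N = W cos 44° − P sin 19° = 1870 − 303.4 = 1567 N.
Along incline: P cos 19° + μN = W sin 44° → μ = (W sin 44° − P cos 19°) / N = 0.5902.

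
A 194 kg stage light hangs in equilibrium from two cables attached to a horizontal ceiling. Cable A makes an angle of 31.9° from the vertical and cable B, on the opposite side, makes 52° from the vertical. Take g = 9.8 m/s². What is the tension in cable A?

T_A ≈ 1510 N

Angles from the horizontal: cable A is 90° − 31.9° = 58.1°, cable B is 90° − 52° = 38°.
Weight W = 194 × 9.8 = 1901 N acts straight down.
Horizontal: T_A cos 58.1° = T_B cos 38°  →  T_B = 0.6706 T_A.
Vertical: T_A sin 58.1° + T_B sin 38° = 1901.
Substituting the horizontal relation into the vertical equation gives 1.262 T_A = 1901, so T_A = 1507 N.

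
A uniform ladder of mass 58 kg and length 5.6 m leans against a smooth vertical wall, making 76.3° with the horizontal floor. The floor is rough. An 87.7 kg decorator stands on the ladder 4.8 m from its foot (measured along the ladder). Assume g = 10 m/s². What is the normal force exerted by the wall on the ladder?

N_wall ≈ 254 N

Torques about the foot: N_wall · 5.6 sin 76.3° = 58×10×2.8 cos 76.3° + 87.7×10×4.8 cos 76.3° → N_wall = 253.94 N.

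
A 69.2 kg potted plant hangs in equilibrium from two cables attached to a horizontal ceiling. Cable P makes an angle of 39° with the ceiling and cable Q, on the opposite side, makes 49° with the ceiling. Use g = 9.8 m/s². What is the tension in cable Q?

T_Q ≈ 527 N

Weight W = 69.2 × 9.8 = 678.2 N acts straight down.
Horizontal: T_P cos 39° = T_Q cos 49°  →  T_P = 0.8442 T_Q.
Vertical: T_P sin 39° + T_Q sin 49° = 678.2.
Substituting the horizontal relation into the vertical equation gives 1.286 T_Q = 678.2, so T_Q = 527.4 N.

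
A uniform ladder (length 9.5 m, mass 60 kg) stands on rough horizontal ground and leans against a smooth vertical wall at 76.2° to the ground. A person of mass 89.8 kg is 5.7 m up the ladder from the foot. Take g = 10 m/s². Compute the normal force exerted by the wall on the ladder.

Torques about the foot: N_wall · 9.5 sin 76.2° = 60×10×4.75 cos 76.2° + 89.8×10×5.7 cos 76.2° → N_wall = 206.03 N.

N_wall ≈ 206 N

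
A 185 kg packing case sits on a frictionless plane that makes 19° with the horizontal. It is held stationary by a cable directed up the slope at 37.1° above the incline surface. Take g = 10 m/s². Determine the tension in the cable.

Take axes along and perpendicular to the incline. Weight components: W sin 19° = 602.3 N down-slope, W cos 19° = 1749 N into the surface.
Along incline: T cos 37.1° = W sin 19° → T = 755.2 N.
Perpendicular: N = W cos 19° − T sin 37.1° = 1294 N.

T ≈ 755 N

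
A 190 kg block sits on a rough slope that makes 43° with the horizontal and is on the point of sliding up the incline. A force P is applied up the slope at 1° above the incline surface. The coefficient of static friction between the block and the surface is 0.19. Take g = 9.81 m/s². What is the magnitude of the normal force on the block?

N ≈ 1340 N

On the verge of sliding up the incline, friction equals μN and acts down the slope.
Perpendicular: N + P sin 1° = W cos 43° = 1363 N.
Along incline: P cos 1° = W sin 43° + μN  with W sin 43° = 1271 N.
Solving the pair for P and N: P = 1525 N, N = 1337 N (and f = μN = 253.9 N).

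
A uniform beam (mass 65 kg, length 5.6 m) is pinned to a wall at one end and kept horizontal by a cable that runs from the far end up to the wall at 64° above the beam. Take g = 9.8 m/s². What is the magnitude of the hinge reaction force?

|H| ≈ 354 N

Take torques about the hinge: T sin 64° · 5.6 = 65×9.8×2.8 = 1783.6 N·m.
So T = 1783.6 / (0.8988 × 5.6) = 354.36 N.
ΣF_x = 0: H_x = T cos 64° = 155.34 N.
ΣF_y = 0: H_y = (65×9.8) − T sin 64° = 637 − 318.5 = 318.5 N.
|H| = √(H_x² + H_y²) = √((155.34)² + (318.5)²) = 354.36 N.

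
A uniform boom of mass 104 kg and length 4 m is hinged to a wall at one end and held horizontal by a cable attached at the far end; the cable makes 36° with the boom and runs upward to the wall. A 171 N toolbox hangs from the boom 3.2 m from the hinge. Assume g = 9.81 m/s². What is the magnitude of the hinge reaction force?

|H| ≈ 1040 N

Take torques about the hinge: T sin 36° · 4 = 104×9.81×2 + 171×3.2 = 2587.7 N·m.
So T = 2587.7 / (0.5878 × 4) = 1100.6 N.
ΣF_x = 0: H_x = T cos 36° = 890.41 N.
ΣF_y = 0: H_y = (104×9.81 + 171) − T sin 36° = 1191.2 − 646.92 = 544.32 N.
|H| = √(H_x² + H_y²) = √((890.41)² + (544.32)²) = 1043.6 N.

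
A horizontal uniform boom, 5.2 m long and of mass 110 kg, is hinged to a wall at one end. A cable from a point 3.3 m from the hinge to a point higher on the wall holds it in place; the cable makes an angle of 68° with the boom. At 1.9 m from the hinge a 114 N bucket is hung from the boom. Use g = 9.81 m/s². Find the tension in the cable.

T ≈ 988 N

Take torques about the hinge: T sin 68° · 3.3 = 110×9.81×2.6 + 114×1.9 = 3022.3 N·m.
So T = 3022.3 / (0.9272 × 3.3) = 987.76 N.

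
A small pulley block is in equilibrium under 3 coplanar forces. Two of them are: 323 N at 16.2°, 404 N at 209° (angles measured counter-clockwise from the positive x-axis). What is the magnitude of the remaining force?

F ≈ 114 N

Sum the known components: ΣF_x = -43.17 N, ΣF_y = -105.7 N.
For equilibrium the remaining force must supply (−ΣF_x, −ΣF_y) = (43.17, 105.7) N.
Magnitude = √((43.17)² + (105.7)²) = 114.2 N; direction = atan2(105.7, 43.17) = 67.8°.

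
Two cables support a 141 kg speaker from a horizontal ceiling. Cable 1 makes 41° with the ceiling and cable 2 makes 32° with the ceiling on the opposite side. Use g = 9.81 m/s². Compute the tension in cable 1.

T_1 ≈ 1230 N

Weight W = 141 × 9.81 = 1383 N acts straight down.
Horizontal: T_1 cos 41° = T_2 cos 32°  →  T_2 = 0.8899 T_1.
Vertical: T_1 sin 41° + T_2 sin 32° = 1383.
Substituting the horizontal relation into the vertical equation gives 1.128 T_1 = 1383, so T_1 = 1227 N.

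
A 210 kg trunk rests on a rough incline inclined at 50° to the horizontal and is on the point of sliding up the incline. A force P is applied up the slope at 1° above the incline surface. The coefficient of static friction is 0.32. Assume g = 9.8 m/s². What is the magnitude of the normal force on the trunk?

N ≈ 1290 N

On the verge of sliding up the incline, friction equals μN and acts down the slope.
Perpendicular: N + P sin 1° = W cos 50° = 1323 N.
Along incline: P cos 1° = W sin 50° + μN  with W sin 50° = 1577 N.
Solving the pair for P and N: P = 1989 N, N = 1288 N (and f = μN = 412.2 N).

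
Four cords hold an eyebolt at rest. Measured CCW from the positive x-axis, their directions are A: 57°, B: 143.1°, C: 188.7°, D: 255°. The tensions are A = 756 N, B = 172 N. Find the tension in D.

T_D ≈ 751 N

Resolve: ΣF_x = 756 cos 57° + 172 cos 143.1° + T_C cos 188.7° + T_D cos 255° = 0.
        ΣF_y = 756 sin 57° + 172 sin 143.1° + T_C sin 188.7° + T_D sin 255° = 0.
The known terms sum to (274.2, 737.3) N, so -0.9885 T_C − 0.2588 T_D = -274.2 and -0.1513 T_C − 0.9659 T_D = -737.3.
Solving simultaneously: T_C = 80.85 N, T_D = 750.7 N.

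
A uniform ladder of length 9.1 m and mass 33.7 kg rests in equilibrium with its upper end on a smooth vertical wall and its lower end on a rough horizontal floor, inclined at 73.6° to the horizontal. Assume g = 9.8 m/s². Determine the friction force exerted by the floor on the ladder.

f ≈ 48.6 N

Torques about the foot: N_wall · 9.1 sin 73.6° = 33.7×9.8×4.55 cos 73.6° → N_wall = 48.6 N.
ΣF_x = 0: f_floor = N_wall = 48.6 N.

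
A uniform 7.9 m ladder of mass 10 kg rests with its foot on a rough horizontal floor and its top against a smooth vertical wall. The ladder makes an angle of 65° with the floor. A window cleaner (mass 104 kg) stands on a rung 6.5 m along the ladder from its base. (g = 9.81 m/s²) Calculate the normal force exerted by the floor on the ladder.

N_floor ≈ 1120 N

ΣF_y = 0: N_floor = 10×9.81 + 104×9.81 = 1118.3 N.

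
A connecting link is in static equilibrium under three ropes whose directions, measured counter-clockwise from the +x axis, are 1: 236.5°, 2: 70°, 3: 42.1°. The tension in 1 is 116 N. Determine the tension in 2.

T_2 ≈ 61.7 N

Resolve: ΣF_x = 116 cos 236.5° + T_2 cos 70° + T_3 cos 42.1° = 0.
        ΣF_y = 116 sin 236.5° + T_2 sin 70° + T_3 sin 42.1° = 0.
The known terms sum to (-64.02, -96.73) N, so 0.3420 T_2 + 0.7420 T_3 = 64.02 and 0.9397 T_2 + 0.6704 T_3 = 96.73.
Solving simultaneously: T_2 = 61.65 N, T_3 = 57.87 N.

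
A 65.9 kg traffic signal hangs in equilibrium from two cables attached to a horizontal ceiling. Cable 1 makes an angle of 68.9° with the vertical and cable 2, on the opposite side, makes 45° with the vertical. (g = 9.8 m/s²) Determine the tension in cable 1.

Angles from the horizontal: cable 1 is 90° − 68.9° = 21.1°, cable 2 is 90° − 45° = 45°.
Weight W = 65.9 × 9.8 = 645.8 N acts straight down.
Horizontal: T_1 cos 21.1° = T_2 cos 45°  →  T_2 = 1.319 T_1.
Vertical: T_1 sin 21.1° + T_2 sin 45° = 645.8.
Substituting the horizontal relation into the vertical equation gives 1.293 T_1 = 645.8, so T_1 = 499.5 N.

T_1 ≈ 499 N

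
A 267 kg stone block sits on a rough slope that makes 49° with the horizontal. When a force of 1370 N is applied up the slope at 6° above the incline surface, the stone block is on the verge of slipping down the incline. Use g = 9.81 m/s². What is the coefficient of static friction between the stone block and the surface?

μ ≈ 0.390

On the verge of sliding down the incline, friction is at its maximum μN and acts up the slope.
Perpendicular to incline: N = W cos 49° − P sin 6° = 1718 − 143.2 = 1575 N.
Along incline: P cos 6° + μN = W sin 49° → μ = (W sin 49° − P cos 6°) / N = 0.39.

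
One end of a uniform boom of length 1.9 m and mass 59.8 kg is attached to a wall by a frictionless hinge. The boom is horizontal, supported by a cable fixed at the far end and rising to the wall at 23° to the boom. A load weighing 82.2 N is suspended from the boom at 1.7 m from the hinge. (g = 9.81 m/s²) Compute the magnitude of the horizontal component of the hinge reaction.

H_x ≈ 864 N

Take torques about the hinge: T sin 23° · 1.9 = 59.8×9.81×0.95 + 82.2×1.7 = 697.05 N·m.
So T = 697.05 / (0.3907 × 1.9) = 938.92 N.
ΣF_x = 0: H_x = T cos 23° = 864.28 N.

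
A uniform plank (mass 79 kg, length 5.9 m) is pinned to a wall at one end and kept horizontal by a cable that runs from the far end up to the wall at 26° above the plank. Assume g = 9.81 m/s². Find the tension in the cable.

T ≈ 884 N

Take torques about the hinge: T sin 26° · 5.9 = 79×9.81×2.95 = 2286.2 N·m.
So T = 2286.2 / (0.4384 × 5.9) = 883.94 N.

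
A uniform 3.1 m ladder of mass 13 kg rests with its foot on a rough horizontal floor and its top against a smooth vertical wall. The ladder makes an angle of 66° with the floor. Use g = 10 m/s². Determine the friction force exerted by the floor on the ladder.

Torques about the foot: N_wall · 3.1 sin 66° = 13×10×1.55 cos 66° → N_wall = 28.94 N.
ΣF_x = 0: f_floor = N_wall = 28.94 N.

f ≈ 28.9 N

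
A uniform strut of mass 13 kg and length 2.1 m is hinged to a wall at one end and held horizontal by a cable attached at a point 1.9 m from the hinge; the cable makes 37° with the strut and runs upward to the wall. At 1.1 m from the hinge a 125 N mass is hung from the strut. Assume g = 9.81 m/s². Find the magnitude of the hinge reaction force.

|H| ≈ 219 N

Take torques about the hinge: T sin 37° · 1.9 = 13×9.81×1.05 + 125×1.1 = 271.41 N·m.
So T = 271.41 / (0.6018 × 1.9) = 237.36 N.
ΣF_x = 0: H_x = T cos 37° = 189.56 N.
ΣF_y = 0: H_y = (13×9.81 + 125) − T sin 37° = 252.53 − 142.85 = 109.68 N.
|H| = √(H_x² + H_y²) = √((189.56)² + (109.68)²) = 219.01 N.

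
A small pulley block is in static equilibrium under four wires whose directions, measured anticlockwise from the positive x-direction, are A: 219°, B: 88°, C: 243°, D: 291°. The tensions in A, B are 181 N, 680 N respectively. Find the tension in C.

Resolve: ΣF_x = 181 cos 219° + 680 cos 88° + T_C cos 243° + T_D cos 291° = 0.
        ΣF_y = 181 sin 219° + 680 sin 88° + T_C sin 243° + T_D sin 291° = 0.
The known terms sum to (-116.9, 565.7) N, so -0.4540 T_C + 0.3584 T_D = 116.9 and -0.8910 T_C − 0.9336 T_D = -565.7.
Solving simultaneously: T_C = 125.9 N, T_D = 485.8 N.

T_C ≈ 126 N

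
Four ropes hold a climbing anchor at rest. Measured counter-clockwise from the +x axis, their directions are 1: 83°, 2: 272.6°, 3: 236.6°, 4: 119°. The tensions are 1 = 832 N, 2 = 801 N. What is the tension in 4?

T_4 ≈ 114 N

Resolve: ΣF_x = 832 cos 83° + 801 cos 272.6° + T_3 cos 236.6° + T_4 cos 119° = 0.
        ΣF_y = 832 sin 83° + 801 sin 272.6° + T_3 sin 236.6° + T_4 sin 119° = 0.
The known terms sum to (137.7, 25.62) N, so -0.5505 T_3 − 0.4848 T_4 = -137.7 and -0.8348 T_3 + 0.8746 T_4 = -25.62.
Solving simultaneously: T_3 = 149.9 N, T_4 = 113.8 N.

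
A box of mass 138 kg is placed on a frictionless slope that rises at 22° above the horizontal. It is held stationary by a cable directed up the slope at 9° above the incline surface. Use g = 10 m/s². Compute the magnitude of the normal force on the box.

Take axes along and perpendicular to the incline. Weight components: W sin 22° = 517 N down-slope, W cos 22° = 1280 N into the surface.
Along incline: T cos 9° = W sin 22° → T = 523.4 N.
Perpendicular: N = W cos 22° − T sin 9° = 1198 N.

N ≈ 1200 N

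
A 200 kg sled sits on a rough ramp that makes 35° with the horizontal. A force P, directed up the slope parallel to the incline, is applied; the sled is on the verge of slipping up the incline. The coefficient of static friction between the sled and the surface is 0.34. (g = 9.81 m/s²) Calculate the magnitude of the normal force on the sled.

N ≈ 1610 N

On the verge of sliding up the incline, friction equals μN and acts down the slope.
Perpendicular: N + P sin 0° = W cos 35° = 1607 N.
Along incline: P cos 0° = W sin 35° + μN  with W sin 35° = 1125 N.
Solving the pair for P and N: P = 1672 N, N = 1607 N (and f = μN = 546.4 N).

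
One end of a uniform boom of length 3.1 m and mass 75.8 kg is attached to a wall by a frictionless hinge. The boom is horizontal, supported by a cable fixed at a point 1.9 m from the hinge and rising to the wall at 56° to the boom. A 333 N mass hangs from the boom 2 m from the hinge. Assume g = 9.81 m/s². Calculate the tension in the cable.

Take torques about the hinge: T sin 56° · 1.9 = 75.8×9.81×1.55 + 333×2 = 1818.6 N·m.
So T = 1818.6 / (0.8290 × 1.9) = 1154.5 N.

T ≈ 1150 N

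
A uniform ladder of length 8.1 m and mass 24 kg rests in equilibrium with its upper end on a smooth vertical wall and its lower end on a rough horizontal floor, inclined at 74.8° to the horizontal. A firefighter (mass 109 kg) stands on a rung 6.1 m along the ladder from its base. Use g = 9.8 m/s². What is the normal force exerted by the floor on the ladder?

N_floor ≈ 1300 N

ΣF_y = 0: N_floor = 24×9.8 + 109×9.8 = 1303.4 N.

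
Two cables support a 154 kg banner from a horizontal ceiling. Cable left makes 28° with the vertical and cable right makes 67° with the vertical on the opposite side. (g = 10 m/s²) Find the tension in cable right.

Angles from the horizontal: cable left is 90° − 28° = 62°, cable right is 90° − 67° = 23°.
Weight W = 154 × 10 = 1540 N acts straight down.
Horizontal: T_left cos 62° = T_right cos 23°  →  T_left = 1.961 T_right.
Vertical: T_left sin 62° + T_right sin 23° = 1540.
Substituting the horizontal relation into the vertical equation gives 2.122 T_right = 1540, so T_right = 725.7 N.

T_right ≈ 726 N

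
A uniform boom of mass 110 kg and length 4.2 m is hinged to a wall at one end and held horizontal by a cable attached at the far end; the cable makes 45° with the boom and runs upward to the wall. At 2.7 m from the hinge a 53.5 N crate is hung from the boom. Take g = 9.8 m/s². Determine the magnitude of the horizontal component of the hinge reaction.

H_x ≈ 573 N

Take torques about the hinge: T sin 45° · 4.2 = 110×9.8×2.1 + 53.5×2.7 = 2408.2 N·m.
So T = 2408.2 / (0.7071 × 4.2) = 810.9 N.
ΣF_x = 0: H_x = T cos 45° = 573.39 N.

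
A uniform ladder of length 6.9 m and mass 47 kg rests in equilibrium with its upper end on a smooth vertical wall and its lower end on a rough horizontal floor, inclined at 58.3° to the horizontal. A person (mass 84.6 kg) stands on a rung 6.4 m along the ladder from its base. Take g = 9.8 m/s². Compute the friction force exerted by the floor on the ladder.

Torques about the foot: N_wall · 6.9 sin 58.3° = 47×9.8×3.45 cos 58.3° + 84.6×9.8×6.4 cos 58.3° → N_wall = 617.18 N.
ΣF_x = 0: f_floor = N_wall = 617.18 N.

f ≈ 617 N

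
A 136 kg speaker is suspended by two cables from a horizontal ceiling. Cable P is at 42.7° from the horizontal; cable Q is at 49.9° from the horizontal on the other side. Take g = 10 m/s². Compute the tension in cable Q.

Weight W = 136 × 10 = 1360 N acts straight down.
Horizontal: T_P cos 42.7° = T_Q cos 49.9°  →  T_P = 0.8765 T_Q.
Vertical: T_P sin 42.7° + T_Q sin 49.9° = 1360.
Substituting the horizontal relation into the vertical equation gives 1.359 T_Q = 1360, so T_Q = 1001 N.

T_Q ≈ 1000 N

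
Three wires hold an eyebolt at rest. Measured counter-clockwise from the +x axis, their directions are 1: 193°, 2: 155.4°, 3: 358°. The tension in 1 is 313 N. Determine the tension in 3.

T_3 ≈ 497 N

Resolve: ΣF_x = 313 cos 193° + T_2 cos 155.4° + T_3 cos 358° = 0.
        ΣF_y = 313 sin 193° + T_2 sin 155.4° + T_3 sin 358° = 0.
The known terms sum to (-305, -70.41) N, so -0.9092 T_2 + 0.9994 T_3 = 305 and 0.4163 T_2 − 0.0349 T_3 = 70.41.
Solving simultaneously: T_2 = 210.8 N, T_3 = 496.9 N.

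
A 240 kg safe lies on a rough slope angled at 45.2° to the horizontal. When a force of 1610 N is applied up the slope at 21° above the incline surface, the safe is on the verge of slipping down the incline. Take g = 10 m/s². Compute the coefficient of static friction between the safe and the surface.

On the verge of sliding down the incline, friction is at its maximum μN and acts up the slope.
Perpendicular to incline: N = W cos 45.2° − P sin 21° = 1691 − 577 = 1114 N.
Along incline: P cos 21° + μN = W sin 45.2° → μ = (W sin 45.2° − P cos 21°) / N = 0.1794.

μ ≈ 0.179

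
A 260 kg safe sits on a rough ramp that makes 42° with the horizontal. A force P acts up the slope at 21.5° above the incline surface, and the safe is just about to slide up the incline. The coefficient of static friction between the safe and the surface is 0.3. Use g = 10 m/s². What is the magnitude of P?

P ≈ 2230 N

On the verge of sliding up the incline, friction equals μN and acts down the slope.
Perpendicular: N + P sin 21.5° = W cos 42° = 1932 N.
Along incline: P cos 21.5° = W sin 42° + μN  with W sin 42° = 1740 N.
Solving the pair for P and N: P = 2229 N, N = 1115 N (and f = μN = 334.5 N).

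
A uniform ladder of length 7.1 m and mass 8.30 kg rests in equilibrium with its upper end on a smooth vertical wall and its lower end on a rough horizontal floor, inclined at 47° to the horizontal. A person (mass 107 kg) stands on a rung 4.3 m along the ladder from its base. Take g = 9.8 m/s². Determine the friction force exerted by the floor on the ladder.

Torques about the foot: N_wall · 7.1 sin 47° = 8.30×9.8×3.55 cos 47° + 107×9.8×4.3 cos 47° → N_wall = 630.14 N.
ΣF_x = 0: f_floor = N_wall = 630.14 N.

f ≈ 630 N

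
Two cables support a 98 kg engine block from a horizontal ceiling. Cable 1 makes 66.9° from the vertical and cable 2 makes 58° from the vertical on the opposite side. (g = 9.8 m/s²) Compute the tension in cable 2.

Angles from the horizontal: cable 1 is 90° − 66.9° = 23.1°, cable 2 is 90° − 58° = 32°.
Weight W = 98 × 9.8 = 960.4 N acts straight down.
Horizontal: T_1 cos 23.1° = T_2 cos 32°  →  T_1 = 0.922 T_2.
Vertical: T_1 sin 23.1° + T_2 sin 32° = 960.4.
Substituting the horizontal relation into the vertical equation gives 0.8916 T_2 = 960.4, so T_2 = 1077 N.

T_2 ≈ 1080 N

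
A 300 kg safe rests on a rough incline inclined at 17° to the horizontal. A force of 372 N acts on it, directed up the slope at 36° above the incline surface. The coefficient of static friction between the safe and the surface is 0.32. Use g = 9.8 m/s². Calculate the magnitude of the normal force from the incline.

Axes along / perpendicular to the incline. W sin 17° = 859.6 N down-slope; W cos 17° = 2812 N into the surface.
Perpendicular: N = W cos 17° − P sin 36° = 2812 − 218.7 = 2593 N.
Along incline: P cos 36° + f = W sin 17° (friction acts up-slope) → f = 859.6 − 301 = 558.6 N.
|f| = 558.6 N ≤ μN = 829.7 N, so the safe is indeed static.

N ≈ 2590 N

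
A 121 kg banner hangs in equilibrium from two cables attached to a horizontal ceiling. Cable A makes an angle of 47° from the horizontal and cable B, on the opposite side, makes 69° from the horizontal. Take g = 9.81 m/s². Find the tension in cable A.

Weight W = 121 × 9.81 = 1187 N acts straight down.
Horizontal: T_A cos 47° = T_B cos 69°  →  T_B = 1.903 T_A.
Vertical: T_A sin 47° + T_B sin 69° = 1187.
Substituting the horizontal relation into the vertical equation gives 2.508 T_A = 1187, so T_A = 473.3 N.

T_A ≈ 473 N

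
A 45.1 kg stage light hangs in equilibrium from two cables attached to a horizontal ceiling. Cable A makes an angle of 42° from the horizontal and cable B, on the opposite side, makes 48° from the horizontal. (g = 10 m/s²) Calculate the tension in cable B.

T_B ≈ 335 N

Weight W = 45.1 × 10 = 451 N acts straight down.
Horizontal: T_A cos 42° = T_B cos 48°  →  T_A = 0.9004 T_B.
Vertical: T_A sin 42° + T_B sin 48° = 451.
Substituting the horizontal relation into the vertical equation gives 1.346 T_B = 451, so T_B = 335.2 N.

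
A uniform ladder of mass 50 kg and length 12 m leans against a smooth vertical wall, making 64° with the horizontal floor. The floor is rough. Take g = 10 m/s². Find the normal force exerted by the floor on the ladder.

N_floor ≈ 500 N

ΣF_y = 0: N_floor = 50×10 = 500 N.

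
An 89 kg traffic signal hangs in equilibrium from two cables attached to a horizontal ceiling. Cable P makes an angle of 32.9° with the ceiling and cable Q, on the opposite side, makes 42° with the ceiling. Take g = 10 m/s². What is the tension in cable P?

T_P ≈ 685 N

Weight W = 89 × 10 = 890 N acts straight down.
Horizontal: T_P cos 32.9° = T_Q cos 42°  →  T_Q = 1.13 T_P.
Vertical: T_P sin 32.9° + T_Q sin 42° = 890.
Substituting the horizontal relation into the vertical equation gives 1.299 T_P = 890, so T_P = 685.1 N.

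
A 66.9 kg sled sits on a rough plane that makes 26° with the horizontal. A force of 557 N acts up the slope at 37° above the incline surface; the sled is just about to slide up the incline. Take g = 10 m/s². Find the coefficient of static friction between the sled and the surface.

On the verge of sliding up the incline, friction is at its maximum μN and acts down the slope.
Perpendicular to incline: N = W cos 26° − P sin 37° = 601.3 − 335.2 = 266.1 N.
Along incline: P cos 37° − μN = W sin 26° → μ = −(W sin 26° − P cos 37°) / N = 0.5696.

μ ≈ 0.570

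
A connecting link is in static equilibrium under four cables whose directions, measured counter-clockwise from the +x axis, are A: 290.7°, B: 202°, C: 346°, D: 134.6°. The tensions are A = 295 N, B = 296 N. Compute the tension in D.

Resolve: ΣF_x = 295 cos 290.7° + 296 cos 202° + T_C cos 346° + T_D cos 134.6° = 0.
        ΣF_y = 295 sin 290.7° + 296 sin 202° + T_C sin 346° + T_D sin 134.6° = 0.
The known terms sum to (-170.2, -386.8) N, so 0.9703 T_C − 0.7022 T_D = 170.2 and -0.2419 T_C + 0.7120 T_D = 386.8.
Solving simultaneously: T_C = 753.9 N, T_D = 799.4 N.

T_D ≈ 799 N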